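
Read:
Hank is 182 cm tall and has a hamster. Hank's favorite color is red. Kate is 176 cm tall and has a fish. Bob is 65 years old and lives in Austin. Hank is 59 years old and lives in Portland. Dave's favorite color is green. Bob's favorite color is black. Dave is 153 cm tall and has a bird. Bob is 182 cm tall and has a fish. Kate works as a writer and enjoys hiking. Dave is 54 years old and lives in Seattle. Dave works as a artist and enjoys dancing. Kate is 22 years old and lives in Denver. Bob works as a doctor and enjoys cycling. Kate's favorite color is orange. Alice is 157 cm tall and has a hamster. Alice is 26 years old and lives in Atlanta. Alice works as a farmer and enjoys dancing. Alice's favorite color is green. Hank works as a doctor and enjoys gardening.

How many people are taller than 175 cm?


Taller than 175: 3

3


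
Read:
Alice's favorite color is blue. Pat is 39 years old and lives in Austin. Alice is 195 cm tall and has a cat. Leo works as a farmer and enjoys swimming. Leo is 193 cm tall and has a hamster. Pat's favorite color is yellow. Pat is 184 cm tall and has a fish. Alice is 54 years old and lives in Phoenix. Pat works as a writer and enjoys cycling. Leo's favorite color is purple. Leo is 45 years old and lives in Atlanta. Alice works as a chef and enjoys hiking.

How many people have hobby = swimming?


Count: 1

1


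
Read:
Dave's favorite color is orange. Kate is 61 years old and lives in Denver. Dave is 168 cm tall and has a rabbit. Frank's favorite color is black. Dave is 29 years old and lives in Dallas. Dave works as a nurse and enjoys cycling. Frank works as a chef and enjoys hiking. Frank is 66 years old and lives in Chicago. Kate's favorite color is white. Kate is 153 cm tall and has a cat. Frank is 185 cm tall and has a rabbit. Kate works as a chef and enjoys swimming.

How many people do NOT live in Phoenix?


Not in Phoenix: 3

3


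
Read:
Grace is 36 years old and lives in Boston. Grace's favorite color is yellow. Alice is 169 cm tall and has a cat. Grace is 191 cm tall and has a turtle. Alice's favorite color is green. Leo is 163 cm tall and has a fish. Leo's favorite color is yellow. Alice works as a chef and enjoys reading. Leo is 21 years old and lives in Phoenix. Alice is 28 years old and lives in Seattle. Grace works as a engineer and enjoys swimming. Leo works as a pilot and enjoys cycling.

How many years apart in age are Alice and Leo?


28 vs 21, diff = 7

7


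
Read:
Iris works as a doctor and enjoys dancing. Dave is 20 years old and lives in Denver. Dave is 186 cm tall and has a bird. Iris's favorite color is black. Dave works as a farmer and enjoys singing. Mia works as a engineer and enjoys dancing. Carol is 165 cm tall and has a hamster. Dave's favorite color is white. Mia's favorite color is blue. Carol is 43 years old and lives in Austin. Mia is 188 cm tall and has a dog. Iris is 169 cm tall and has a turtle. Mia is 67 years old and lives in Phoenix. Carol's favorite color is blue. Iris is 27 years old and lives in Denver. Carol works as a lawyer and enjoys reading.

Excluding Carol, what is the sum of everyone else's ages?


Sum (excluding Carol): 114

114


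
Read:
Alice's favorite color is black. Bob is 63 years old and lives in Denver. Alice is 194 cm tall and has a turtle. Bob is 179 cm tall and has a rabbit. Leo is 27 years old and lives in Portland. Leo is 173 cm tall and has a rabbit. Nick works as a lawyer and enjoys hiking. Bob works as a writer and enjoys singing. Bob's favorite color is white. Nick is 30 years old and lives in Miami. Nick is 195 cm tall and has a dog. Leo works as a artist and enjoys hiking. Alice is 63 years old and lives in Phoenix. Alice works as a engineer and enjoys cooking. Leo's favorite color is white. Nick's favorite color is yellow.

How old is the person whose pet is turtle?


Person with pet=turtle is Alice, age 63

63


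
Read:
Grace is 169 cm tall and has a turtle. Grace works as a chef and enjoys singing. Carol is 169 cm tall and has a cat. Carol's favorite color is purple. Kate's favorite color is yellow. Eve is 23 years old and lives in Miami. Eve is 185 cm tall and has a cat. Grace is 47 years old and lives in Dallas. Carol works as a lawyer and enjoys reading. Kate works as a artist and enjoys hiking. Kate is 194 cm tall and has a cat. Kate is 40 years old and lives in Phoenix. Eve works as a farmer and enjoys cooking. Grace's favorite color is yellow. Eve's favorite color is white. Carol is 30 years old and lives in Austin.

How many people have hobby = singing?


Count: 1

1


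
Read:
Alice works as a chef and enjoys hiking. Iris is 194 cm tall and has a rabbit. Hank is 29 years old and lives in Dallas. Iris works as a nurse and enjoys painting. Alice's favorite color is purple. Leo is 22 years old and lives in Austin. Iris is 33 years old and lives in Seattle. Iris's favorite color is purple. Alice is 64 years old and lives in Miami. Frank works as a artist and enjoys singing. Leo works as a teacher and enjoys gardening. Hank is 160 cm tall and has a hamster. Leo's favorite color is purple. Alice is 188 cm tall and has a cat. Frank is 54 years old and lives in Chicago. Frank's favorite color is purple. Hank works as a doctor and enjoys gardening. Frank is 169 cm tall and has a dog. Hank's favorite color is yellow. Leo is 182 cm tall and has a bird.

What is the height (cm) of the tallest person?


Tallest: Iris at 194 cm

194


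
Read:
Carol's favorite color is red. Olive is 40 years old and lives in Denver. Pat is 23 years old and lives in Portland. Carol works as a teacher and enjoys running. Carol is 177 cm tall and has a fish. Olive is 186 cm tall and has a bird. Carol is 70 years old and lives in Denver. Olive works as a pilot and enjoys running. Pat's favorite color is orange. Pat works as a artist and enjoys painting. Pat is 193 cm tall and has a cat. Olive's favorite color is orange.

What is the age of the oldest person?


Oldest: Carol at 70

70


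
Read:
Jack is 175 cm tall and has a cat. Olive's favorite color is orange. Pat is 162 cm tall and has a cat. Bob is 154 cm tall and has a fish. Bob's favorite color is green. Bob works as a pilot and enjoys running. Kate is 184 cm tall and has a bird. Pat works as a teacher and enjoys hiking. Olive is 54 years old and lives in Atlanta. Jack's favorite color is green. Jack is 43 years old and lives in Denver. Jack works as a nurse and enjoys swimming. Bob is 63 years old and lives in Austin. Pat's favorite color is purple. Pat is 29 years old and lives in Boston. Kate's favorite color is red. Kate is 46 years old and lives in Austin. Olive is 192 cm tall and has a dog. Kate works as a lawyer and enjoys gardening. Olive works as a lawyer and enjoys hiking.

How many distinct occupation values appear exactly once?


Unique occupation values: 3

3


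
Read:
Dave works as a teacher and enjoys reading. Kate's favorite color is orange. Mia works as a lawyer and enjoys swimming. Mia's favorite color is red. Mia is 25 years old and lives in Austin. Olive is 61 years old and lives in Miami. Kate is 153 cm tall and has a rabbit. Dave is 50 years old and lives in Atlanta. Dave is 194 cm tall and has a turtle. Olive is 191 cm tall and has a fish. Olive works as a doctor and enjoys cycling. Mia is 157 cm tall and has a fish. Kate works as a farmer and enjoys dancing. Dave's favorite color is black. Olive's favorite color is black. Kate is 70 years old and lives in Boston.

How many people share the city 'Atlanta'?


Count: 1

1


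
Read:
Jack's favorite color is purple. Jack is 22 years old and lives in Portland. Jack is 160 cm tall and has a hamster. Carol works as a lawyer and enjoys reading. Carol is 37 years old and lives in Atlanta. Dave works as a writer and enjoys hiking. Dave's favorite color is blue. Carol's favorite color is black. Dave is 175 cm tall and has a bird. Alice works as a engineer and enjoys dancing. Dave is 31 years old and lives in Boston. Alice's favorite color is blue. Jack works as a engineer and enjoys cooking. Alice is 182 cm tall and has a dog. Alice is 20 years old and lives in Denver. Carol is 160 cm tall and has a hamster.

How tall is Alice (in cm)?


Alice is 182 cm tall

182


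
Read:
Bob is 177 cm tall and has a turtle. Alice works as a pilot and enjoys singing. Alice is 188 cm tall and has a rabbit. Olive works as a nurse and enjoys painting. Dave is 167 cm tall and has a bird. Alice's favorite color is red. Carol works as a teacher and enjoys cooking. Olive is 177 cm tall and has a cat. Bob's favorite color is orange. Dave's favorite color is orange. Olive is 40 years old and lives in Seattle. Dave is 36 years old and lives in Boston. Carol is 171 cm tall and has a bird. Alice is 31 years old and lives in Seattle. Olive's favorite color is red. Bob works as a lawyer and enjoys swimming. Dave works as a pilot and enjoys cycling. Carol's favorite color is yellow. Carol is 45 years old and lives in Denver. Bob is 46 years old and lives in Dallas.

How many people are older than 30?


Filter: 5

5


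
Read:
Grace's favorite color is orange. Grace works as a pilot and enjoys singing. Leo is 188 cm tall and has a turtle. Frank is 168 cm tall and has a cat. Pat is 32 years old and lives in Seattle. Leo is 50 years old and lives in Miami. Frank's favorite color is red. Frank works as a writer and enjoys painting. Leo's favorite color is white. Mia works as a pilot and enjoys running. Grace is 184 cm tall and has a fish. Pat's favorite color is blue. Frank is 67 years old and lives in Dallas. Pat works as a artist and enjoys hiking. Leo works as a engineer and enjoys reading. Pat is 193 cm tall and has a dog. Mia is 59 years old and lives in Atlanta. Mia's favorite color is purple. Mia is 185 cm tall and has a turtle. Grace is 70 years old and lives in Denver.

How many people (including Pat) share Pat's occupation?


Pat is a artist. Count = 1

1


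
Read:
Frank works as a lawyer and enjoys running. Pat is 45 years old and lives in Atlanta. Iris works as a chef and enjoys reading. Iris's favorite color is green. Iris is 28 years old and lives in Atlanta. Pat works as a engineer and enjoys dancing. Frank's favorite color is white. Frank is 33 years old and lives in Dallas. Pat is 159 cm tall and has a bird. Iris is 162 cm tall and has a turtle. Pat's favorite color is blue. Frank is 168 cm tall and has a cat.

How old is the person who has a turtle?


Person with turtle is Iris, age 28

28


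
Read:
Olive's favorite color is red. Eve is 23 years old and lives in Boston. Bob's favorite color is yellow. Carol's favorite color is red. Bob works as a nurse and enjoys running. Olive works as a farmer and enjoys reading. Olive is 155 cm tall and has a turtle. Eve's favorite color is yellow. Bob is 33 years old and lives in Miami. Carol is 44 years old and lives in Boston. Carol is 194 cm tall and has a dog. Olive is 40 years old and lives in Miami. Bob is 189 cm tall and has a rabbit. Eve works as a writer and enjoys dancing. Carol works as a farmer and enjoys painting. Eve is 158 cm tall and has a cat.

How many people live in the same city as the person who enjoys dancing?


Person with hobby dancing is Eve, city Boston. Count = 2

2


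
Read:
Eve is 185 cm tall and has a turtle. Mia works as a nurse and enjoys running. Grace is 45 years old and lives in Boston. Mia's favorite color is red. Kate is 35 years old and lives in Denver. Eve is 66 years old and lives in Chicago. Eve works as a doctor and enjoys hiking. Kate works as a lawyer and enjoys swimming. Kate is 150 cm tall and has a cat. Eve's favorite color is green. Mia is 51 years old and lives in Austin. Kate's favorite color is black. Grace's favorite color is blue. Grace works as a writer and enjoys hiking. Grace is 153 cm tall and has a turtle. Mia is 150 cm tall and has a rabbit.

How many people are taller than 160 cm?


Taller than 160: 1

1


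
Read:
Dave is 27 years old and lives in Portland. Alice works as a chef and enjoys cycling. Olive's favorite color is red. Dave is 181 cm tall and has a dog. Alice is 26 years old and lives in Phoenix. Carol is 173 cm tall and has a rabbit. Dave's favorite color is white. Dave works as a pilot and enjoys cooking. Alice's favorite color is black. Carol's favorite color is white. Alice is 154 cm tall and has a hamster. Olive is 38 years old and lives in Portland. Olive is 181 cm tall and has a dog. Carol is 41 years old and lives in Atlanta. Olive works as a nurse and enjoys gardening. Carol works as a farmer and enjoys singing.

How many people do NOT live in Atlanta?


Not in Atlanta: 3

3


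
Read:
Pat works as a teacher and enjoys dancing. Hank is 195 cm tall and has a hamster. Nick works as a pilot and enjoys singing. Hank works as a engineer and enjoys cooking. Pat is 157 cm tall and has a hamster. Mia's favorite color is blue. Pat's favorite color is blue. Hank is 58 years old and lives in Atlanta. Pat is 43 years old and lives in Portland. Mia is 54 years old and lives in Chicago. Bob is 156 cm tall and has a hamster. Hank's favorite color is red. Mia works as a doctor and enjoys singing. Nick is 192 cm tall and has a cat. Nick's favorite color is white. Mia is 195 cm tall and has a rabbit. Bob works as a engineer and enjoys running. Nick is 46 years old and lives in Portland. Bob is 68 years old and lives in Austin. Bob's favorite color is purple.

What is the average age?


Sum=269, n=5, avg=53.8

53.8


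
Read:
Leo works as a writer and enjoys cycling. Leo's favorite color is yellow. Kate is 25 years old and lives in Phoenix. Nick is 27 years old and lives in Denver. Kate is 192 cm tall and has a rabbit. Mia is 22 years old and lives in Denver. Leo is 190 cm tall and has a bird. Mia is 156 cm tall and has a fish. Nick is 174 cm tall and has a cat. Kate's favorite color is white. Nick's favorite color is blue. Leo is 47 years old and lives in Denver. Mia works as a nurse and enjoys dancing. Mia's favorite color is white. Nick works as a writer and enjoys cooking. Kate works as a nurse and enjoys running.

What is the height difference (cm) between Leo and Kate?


|190 - 192| = 2

2


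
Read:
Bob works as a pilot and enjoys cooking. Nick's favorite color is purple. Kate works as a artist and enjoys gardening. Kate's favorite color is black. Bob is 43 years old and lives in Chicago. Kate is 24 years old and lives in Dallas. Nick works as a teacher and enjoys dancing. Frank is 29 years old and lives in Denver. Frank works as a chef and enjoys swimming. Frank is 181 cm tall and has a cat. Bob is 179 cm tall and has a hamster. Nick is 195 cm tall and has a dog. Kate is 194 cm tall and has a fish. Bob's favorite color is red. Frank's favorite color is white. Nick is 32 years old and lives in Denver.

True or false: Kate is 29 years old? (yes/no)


Kate is actually 24. no

no


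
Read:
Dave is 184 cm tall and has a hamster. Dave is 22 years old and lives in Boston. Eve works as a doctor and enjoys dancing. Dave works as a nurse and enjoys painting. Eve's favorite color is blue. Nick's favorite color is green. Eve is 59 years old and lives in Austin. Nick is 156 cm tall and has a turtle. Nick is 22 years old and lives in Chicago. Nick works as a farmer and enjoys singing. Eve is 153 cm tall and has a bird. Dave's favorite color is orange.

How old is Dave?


Dave is 22 years old

22


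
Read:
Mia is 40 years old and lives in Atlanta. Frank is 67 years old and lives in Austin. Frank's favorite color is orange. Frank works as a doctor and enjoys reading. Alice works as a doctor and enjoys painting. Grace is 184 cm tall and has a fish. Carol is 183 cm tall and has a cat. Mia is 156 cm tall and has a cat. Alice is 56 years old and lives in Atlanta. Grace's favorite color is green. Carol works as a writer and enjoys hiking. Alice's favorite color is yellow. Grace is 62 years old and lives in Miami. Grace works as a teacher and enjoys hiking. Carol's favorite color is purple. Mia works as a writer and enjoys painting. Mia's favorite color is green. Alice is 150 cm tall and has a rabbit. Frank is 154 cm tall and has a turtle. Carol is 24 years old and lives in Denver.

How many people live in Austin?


Count in Austin: 1

1


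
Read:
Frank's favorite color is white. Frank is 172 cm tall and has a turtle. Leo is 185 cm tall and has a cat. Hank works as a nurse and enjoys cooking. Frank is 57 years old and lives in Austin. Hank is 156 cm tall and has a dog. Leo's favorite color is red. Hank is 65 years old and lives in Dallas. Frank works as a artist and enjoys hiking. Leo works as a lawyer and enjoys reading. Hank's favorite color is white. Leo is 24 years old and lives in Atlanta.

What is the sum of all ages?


65+57+24 = 146

146


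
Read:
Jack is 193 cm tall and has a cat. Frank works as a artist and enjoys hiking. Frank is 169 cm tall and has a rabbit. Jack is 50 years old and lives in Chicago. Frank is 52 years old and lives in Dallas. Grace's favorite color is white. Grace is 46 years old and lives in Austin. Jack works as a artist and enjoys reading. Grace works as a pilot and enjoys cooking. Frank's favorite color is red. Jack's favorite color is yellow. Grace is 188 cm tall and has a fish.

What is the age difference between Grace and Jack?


|46 - 50| = 4

4


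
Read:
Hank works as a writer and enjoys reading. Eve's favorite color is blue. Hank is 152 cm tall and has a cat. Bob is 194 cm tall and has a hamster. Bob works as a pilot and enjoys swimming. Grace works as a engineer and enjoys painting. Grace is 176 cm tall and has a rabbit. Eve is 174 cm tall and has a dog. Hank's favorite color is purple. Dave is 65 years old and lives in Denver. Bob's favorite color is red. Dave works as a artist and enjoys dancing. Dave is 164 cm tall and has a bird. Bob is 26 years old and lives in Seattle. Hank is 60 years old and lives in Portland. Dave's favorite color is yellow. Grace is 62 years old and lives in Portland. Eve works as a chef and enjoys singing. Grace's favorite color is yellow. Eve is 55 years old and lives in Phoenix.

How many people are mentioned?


People: Hank, Eve, Grace, Dave, Bob. Count = 5

5


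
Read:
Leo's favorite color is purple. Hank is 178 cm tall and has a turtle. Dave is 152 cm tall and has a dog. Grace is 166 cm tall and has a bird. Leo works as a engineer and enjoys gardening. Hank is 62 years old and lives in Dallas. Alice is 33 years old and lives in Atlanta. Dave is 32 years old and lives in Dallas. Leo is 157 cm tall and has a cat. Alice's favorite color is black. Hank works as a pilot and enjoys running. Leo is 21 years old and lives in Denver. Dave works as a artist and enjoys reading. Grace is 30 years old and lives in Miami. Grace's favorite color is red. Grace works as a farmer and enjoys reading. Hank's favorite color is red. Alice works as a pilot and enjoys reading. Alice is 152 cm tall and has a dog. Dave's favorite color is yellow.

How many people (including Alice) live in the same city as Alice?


Alice lives in Atlanta. Count = 1

1


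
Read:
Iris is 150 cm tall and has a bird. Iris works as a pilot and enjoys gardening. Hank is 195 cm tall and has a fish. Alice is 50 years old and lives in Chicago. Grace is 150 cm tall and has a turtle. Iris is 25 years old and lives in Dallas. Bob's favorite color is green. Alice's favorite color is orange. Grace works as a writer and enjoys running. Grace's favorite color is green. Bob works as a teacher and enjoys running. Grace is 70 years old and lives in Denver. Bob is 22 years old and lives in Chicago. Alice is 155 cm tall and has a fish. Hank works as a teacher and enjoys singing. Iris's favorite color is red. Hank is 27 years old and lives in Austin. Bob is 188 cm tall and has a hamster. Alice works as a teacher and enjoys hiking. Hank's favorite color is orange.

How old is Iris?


Iris is 25 years old

25


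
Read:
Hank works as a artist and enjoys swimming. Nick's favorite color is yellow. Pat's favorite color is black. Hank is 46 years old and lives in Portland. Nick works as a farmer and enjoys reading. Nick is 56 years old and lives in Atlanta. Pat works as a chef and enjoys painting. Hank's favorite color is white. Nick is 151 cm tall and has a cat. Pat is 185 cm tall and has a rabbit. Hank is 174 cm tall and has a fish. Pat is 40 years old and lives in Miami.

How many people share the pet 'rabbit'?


Count: 1

1


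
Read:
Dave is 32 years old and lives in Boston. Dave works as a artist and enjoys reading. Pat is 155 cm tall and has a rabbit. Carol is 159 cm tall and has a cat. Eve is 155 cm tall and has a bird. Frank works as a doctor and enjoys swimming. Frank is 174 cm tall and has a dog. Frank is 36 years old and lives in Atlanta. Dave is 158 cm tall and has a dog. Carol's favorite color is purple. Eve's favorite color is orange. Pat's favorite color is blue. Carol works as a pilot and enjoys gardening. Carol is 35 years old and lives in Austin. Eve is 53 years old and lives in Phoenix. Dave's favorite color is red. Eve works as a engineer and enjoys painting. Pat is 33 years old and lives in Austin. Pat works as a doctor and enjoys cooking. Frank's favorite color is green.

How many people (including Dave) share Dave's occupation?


Dave is a artist. Count = 1

1


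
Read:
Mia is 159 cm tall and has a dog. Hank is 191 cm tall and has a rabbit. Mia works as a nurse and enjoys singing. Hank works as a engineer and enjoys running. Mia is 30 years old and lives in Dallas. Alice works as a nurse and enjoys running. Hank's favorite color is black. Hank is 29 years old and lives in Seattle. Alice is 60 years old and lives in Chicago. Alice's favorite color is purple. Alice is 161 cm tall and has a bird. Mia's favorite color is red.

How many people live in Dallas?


Count in Dallas: 1

1


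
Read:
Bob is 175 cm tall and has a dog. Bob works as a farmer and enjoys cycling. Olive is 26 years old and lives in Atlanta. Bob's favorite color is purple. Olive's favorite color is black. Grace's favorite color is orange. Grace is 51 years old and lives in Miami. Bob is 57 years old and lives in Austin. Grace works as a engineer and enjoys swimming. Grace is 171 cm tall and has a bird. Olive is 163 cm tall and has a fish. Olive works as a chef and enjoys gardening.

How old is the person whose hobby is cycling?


Person with hobby=cycling is Bob, age 57

57


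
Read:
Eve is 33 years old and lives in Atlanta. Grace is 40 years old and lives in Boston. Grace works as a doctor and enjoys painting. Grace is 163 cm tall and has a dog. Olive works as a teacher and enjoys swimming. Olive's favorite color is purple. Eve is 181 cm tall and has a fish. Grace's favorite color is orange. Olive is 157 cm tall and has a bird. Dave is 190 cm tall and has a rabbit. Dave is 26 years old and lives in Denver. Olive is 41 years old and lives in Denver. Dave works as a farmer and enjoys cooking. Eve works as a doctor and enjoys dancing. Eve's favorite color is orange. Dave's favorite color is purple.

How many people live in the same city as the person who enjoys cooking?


Person with hobby cooking is Dave, city Denver. Count = 2

2


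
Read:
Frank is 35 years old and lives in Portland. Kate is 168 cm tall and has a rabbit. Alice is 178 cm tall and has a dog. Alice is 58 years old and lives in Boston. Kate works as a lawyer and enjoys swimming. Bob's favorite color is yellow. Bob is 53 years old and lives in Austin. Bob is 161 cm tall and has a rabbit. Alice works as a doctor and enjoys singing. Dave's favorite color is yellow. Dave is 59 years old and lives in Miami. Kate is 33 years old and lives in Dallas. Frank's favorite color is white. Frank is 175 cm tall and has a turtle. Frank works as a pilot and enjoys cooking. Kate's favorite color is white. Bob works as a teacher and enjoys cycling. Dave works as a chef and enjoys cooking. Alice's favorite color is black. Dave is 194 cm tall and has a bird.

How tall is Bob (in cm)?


Bob is 161 cm tall

161


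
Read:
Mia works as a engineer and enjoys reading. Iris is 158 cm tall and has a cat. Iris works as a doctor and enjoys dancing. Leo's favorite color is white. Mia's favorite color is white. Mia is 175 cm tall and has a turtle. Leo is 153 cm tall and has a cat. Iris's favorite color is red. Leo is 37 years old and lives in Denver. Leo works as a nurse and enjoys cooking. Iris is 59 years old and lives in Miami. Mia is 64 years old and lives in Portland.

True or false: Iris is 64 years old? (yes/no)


Iris is actually 59. no

no


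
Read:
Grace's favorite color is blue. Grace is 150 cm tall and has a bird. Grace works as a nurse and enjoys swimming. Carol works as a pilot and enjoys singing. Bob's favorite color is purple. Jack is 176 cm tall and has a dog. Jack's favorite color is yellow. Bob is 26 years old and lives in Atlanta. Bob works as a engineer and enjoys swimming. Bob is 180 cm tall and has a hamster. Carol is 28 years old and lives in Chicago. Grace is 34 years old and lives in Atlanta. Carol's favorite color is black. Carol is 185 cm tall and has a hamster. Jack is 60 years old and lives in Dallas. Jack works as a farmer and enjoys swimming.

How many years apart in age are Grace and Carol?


34 vs 28, diff = 6

6


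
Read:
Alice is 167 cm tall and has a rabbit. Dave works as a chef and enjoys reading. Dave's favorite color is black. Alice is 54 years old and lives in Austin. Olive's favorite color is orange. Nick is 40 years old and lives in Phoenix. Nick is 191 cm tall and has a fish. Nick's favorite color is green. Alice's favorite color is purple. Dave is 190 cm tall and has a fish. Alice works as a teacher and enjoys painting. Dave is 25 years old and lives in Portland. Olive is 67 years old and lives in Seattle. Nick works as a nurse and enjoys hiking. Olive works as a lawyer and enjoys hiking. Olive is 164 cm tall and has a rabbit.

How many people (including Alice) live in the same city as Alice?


Alice lives in Austin. Count = 1

1


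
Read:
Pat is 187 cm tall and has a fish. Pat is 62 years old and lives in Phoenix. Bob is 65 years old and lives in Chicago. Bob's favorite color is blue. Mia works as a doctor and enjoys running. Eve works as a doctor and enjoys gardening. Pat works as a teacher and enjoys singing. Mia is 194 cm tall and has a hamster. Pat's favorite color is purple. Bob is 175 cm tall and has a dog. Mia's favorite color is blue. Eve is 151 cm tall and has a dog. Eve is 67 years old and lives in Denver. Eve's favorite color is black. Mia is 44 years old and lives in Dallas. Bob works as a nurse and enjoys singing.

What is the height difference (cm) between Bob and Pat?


|175 - 187| = 12

12


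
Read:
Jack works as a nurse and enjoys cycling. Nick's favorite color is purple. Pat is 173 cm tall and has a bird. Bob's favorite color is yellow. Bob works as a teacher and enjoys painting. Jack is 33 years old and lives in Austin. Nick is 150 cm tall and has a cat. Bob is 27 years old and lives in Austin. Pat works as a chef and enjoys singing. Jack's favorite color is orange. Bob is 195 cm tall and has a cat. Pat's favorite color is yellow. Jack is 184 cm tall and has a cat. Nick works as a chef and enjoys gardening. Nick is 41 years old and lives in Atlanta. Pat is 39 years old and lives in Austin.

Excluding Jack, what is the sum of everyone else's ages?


Sum (excluding Jack): 107

107


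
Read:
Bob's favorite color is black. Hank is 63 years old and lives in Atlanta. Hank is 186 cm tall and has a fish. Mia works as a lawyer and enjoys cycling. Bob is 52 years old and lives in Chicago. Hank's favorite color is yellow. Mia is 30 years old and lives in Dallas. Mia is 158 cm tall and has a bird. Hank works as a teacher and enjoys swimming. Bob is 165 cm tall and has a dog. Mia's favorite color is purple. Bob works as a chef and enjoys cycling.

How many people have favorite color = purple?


Count: 1

1


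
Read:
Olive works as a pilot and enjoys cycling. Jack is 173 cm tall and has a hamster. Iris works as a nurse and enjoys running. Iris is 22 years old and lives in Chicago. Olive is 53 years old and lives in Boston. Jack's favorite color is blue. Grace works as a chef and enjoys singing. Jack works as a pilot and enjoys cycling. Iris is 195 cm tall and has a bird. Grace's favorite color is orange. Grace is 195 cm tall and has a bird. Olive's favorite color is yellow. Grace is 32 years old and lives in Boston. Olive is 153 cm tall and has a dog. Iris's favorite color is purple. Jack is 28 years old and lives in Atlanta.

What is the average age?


Sum=135, n=4, avg=33.75

33.75


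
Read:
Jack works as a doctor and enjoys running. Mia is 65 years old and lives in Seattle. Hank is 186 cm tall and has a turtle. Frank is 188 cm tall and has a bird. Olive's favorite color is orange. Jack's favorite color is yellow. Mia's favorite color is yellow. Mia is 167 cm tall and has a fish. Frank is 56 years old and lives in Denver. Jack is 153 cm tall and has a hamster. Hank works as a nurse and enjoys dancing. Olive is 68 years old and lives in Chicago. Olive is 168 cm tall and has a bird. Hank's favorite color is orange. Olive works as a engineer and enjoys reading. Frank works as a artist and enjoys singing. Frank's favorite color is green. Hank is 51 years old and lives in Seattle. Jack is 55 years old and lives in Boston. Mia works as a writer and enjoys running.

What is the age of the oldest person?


Oldest: Olive at 68

68


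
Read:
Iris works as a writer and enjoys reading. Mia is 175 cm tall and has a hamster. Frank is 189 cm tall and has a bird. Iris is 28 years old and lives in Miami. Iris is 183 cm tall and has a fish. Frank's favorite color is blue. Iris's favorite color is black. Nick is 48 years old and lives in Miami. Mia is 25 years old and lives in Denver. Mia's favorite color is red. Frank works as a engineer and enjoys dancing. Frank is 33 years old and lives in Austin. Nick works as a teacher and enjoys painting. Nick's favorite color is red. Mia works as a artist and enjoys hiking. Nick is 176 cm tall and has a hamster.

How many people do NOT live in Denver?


Not in Denver: 3

3


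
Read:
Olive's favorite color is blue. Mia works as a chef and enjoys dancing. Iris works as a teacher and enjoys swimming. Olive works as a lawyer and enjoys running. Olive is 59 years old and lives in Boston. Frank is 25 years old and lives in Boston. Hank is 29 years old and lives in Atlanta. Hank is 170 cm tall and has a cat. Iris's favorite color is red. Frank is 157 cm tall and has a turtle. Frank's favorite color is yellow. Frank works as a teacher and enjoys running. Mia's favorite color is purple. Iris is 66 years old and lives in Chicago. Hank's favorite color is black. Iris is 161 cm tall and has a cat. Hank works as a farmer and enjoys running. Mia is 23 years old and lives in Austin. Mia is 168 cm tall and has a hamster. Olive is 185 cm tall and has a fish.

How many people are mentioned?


People: Olive, Mia, Frank, Iris, Hank. Count = 5

5


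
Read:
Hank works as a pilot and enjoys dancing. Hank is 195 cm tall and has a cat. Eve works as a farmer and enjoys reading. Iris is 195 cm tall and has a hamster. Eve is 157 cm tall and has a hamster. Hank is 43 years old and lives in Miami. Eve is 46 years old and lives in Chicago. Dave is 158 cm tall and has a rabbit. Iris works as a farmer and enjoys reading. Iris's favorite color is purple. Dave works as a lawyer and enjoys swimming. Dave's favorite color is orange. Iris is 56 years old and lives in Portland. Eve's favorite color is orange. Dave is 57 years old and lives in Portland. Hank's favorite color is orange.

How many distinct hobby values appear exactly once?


Unique hobby values: 2

2


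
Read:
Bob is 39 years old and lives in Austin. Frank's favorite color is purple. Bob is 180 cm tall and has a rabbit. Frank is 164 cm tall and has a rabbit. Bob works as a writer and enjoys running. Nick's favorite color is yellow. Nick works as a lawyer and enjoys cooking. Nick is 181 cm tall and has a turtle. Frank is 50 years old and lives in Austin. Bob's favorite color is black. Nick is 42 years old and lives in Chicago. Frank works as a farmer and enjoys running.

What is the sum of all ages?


42+39+50 = 131

131


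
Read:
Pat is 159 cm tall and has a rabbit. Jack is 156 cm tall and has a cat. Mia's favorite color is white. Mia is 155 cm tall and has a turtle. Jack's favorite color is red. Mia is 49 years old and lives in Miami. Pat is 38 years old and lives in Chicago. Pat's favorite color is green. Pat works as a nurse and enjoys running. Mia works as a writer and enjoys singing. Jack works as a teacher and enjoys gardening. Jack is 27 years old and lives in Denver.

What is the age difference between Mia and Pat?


|49 - 38| = 11

11


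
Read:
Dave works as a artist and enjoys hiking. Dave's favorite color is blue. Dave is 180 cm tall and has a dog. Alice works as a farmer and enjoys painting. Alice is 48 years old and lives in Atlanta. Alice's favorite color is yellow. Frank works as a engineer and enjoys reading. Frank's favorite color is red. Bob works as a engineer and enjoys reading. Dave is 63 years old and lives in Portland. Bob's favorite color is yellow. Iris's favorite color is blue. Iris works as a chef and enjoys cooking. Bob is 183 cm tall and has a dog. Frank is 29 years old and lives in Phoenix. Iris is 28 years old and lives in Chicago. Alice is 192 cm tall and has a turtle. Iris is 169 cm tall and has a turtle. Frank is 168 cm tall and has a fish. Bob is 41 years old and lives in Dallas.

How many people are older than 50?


Filter: 1

1


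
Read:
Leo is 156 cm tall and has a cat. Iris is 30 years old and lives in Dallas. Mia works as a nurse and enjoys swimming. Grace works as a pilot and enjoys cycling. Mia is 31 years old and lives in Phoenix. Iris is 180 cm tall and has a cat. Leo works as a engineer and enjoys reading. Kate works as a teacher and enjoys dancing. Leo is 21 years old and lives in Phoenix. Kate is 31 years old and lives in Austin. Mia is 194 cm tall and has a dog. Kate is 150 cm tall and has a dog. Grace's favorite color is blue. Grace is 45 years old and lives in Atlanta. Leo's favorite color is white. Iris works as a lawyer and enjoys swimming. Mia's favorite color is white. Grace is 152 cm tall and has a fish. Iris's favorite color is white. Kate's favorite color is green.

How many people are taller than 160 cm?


Taller than 160: 2

2


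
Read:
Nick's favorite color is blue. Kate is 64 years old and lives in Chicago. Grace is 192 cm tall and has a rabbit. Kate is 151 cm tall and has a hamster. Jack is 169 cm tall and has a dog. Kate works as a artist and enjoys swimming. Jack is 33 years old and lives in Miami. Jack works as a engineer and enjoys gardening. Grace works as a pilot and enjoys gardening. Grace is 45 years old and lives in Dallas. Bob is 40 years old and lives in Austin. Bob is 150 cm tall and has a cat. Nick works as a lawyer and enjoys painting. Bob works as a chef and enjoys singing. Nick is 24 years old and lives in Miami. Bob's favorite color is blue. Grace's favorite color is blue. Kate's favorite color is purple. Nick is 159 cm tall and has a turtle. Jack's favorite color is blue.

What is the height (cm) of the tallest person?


Tallest: Grace at 192 cm

192


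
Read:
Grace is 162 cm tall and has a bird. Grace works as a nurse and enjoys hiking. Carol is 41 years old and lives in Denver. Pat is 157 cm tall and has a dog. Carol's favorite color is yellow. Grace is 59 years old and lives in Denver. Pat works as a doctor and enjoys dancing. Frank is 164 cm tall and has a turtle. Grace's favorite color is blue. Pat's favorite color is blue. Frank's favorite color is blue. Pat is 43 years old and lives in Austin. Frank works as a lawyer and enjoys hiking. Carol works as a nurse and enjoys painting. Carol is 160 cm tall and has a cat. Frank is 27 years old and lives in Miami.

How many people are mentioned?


People: Frank, Grace, Pat, Carol. Count = 4

4


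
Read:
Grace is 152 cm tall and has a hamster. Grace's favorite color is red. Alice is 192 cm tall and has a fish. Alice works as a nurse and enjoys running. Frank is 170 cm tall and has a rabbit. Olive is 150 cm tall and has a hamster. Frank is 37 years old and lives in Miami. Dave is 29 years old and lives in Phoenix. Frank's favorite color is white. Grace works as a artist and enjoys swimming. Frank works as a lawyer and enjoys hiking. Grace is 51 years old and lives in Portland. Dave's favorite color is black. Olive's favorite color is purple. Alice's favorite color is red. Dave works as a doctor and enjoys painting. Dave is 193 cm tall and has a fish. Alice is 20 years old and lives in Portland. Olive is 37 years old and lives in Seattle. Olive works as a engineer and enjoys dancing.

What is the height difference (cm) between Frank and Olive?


|170 - 150| = 20

20


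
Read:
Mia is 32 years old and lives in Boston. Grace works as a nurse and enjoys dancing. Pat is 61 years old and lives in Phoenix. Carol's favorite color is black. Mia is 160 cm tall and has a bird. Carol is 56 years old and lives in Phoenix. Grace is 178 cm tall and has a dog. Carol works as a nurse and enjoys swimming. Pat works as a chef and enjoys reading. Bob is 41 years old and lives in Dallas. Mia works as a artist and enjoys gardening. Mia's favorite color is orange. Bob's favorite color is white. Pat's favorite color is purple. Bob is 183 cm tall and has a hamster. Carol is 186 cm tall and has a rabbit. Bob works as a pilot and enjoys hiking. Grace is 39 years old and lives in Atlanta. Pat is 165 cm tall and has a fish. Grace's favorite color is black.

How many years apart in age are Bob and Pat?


41 vs 61, diff = 20

20


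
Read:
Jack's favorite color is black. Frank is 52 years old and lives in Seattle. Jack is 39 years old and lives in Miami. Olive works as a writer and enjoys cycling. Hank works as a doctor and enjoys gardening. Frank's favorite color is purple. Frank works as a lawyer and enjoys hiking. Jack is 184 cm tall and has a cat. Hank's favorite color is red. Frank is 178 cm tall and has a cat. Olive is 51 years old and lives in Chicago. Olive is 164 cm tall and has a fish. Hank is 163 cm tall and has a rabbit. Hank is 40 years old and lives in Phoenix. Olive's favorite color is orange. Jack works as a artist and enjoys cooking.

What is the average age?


Sum=182, n=4, avg=45.5

45.5


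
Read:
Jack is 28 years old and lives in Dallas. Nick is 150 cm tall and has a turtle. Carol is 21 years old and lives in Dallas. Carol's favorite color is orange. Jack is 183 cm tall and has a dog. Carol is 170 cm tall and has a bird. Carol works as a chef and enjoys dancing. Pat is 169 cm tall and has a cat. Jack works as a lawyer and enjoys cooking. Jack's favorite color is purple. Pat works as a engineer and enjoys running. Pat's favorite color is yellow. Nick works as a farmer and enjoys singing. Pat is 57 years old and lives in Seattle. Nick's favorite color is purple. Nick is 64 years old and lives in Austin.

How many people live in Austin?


Count in Austin: 1

1


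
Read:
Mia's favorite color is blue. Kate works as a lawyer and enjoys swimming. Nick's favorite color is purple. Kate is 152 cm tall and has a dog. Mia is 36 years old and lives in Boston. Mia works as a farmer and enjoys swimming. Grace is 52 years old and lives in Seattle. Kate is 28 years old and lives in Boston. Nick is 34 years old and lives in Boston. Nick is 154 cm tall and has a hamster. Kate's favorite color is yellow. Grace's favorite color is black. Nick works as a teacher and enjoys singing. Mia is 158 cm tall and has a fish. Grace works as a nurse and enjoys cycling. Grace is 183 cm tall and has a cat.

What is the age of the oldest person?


Oldest: Grace at 52

52


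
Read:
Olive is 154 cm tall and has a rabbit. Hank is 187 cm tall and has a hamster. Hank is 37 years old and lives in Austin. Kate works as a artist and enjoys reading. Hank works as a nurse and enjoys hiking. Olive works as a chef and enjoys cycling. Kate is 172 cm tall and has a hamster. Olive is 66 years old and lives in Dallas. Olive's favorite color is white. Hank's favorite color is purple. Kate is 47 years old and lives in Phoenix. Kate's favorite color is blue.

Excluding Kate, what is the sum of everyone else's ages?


Sum (excluding Kate): 103

103
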